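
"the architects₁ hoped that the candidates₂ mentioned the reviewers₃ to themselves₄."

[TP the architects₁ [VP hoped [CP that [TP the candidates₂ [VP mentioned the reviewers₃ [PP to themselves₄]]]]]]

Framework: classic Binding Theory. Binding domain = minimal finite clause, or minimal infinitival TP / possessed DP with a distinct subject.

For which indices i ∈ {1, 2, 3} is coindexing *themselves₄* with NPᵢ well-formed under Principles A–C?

*themselves* is an anaphor, so Principle A applies: it must be bound in its binding domain.
Binding domain of *themselves₄*: the embedded TP, whose subject is the candidates₂.
*the architects₁* c-commands the anaphor but is outside its binding domain → cannot satisfy Principle A.
*the candidates₂* c-commands the anaphor within its binding domain → licit binder.
*the reviewers₃* c-commands the anaphor within its binding domain → licit binder.

{2, 3}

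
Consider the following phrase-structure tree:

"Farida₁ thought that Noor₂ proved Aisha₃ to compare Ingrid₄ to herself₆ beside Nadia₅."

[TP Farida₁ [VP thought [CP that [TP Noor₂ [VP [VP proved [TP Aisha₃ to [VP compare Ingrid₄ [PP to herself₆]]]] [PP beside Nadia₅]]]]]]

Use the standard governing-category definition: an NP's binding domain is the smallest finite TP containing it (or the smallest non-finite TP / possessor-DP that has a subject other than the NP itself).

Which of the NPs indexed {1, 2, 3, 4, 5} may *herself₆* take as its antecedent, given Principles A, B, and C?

*herself* is an anaphor, so Principle A applies: it must be bound in its binding domain.
Binding domain of *herself₆*: the embedded TP, whose subject is Aisha₃.
*Farida₁* c-commands the anaphor but is outside its binding domain → cannot satisfy Principle A.
*Noor₂* c-commands the anaphor but is outside its binding domain → cannot satisfy Principle A.
*Aisha₃* c-commands the anaphor within its binding domain → licit binder.
*Ingrid₄* c-commands the anaphor within its binding domain → licit binder.
*Nadia₅* does not c-command the anaphor → cannot bind it.

{3, 4}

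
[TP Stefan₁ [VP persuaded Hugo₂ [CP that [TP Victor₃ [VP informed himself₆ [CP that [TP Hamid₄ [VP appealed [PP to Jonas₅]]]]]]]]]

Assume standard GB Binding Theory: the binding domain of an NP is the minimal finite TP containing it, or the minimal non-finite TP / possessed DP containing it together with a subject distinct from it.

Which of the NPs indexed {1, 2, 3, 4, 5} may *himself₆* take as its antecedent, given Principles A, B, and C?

*himself* is an anaphor, so Principle A applies: it must be bound in its binding domain.
Binding domain of *himself₆*: the embedded TP, whose subject is Victor₃.
*Stefan₁* c-commands the anaphor but is outside its binding domain → cannot satisfy Principle A.
*Hugo₂* c-commands the anaphor but is outside its binding domain → cannot satisfy Principle A.
*Victor₃* c-commands the anaphor within its binding domain → licit binder.
*Hamid₄* does not c-command the anaphor → cannot bind it.
*Jonas₅* does not c-command the anaphor → cannot bind it.

{3}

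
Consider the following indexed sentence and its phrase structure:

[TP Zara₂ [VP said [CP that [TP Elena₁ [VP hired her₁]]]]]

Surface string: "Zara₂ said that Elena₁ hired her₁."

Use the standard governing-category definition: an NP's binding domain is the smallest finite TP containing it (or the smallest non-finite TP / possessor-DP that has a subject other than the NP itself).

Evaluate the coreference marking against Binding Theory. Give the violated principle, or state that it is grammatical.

Principle B

The two coindexed NPs are *Elena₁* and *her₁*.
*her₁* is a pronoun. Its binding domain is the embedded TP, whose subject is Elena₁.
*Elena₁* c-commands it within that domain and carries the same index.
The pronoun is locally bound → Principle B violation.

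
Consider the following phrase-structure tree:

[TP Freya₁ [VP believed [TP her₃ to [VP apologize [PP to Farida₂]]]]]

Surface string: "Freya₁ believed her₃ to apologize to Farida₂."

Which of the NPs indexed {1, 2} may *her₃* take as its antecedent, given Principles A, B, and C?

*her* is a pronoun, so Principle B applies: it must be free in its binding domain.
Binding domain of *her₃*: the matrix TP, whose subject is Freya₁.
*Freya₁* c-commands the pronoun within its binding domain → coindexation would violate Principle B.
*Farida₂*: the pronoun c-commands this R-expression → coindexation would violate Principle C on *Farida₂*.

none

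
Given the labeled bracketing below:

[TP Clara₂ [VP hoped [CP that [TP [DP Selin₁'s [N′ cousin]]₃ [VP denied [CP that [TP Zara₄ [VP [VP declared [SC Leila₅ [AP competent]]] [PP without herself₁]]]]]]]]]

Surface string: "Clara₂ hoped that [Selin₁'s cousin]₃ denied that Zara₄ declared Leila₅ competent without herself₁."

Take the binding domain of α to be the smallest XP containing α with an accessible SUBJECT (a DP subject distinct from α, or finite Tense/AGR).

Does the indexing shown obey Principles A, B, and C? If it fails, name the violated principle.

Principle A

The two coindexed NPs are *Selin₁* and *herself₁*.
*herself₁* is an anaphor. Principle A requires it to be bound within its binding domain — the embedded TP, whose subject is Zara₄.
Within that domain it is c-commanded by *Zara₄*, which does not share its index.
*Selin₁* does not c-command the anaphor at all.
The anaphor is unbound in its domain → Principle A violation.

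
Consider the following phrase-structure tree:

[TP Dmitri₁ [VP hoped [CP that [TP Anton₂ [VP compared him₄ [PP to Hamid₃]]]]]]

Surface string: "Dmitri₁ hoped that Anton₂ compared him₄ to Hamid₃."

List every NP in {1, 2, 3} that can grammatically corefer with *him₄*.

{1}

*him* is a pronoun, so Principle B applies: it must be free in its binding domain.
Binding domain of *him₄*: the embedded TP, whose subject is Anton₂.
*Dmitri₁* c-commands the pronoun but from outside its binding domain, and is not c-commanded by it → coindexation permitted.
*Anton₂* c-commands the pronoun within its binding domain → coindexation would violate Principle B.
*Hamid₃*: the pronoun c-commands this R-expression → coindexation would violate Principle C on *Hamid₃*.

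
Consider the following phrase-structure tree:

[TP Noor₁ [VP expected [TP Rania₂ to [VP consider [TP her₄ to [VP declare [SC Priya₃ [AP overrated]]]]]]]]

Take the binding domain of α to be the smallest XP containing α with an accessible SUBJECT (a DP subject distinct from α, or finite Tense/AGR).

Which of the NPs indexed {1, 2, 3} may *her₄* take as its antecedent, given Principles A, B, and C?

*her* is a pronoun, so Principle B applies: it must be free in its binding domain.
Binding domain of *her₄*: the embedded TP, whose subject is Rania₂.
*Noor₁* c-commands the pronoun but from outside its binding domain, and is not c-commanded by it → coindexation permitted.
*Rania₂* c-commands the pronoun within its binding domain → coindexation would violate Principle B.
*Priya₃*: the pronoun c-commands this R-expression → coindexation would violate Principle C on *Priya₃*.

{1}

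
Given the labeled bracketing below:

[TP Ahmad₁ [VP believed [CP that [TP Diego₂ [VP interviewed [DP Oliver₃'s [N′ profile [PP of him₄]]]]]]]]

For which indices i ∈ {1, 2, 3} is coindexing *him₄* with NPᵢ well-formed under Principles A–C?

*him* is a pronoun, so Principle B applies: it must be free in its binding domain.
Binding domain of *him₄*: the possessed DP, whose subject is Oliver₃.
*Ahmad₁* c-commands the pronoun but from outside its binding domain, and is not c-commanded by it → coindexation permitted.
*Diego₂* c-commands the pronoun but from outside its binding domain, and is not c-commanded by it → coindexation permitted.
*Oliver₃* c-commands the pronoun within its binding domain → coindexation would violate Principle B.

{1, 2}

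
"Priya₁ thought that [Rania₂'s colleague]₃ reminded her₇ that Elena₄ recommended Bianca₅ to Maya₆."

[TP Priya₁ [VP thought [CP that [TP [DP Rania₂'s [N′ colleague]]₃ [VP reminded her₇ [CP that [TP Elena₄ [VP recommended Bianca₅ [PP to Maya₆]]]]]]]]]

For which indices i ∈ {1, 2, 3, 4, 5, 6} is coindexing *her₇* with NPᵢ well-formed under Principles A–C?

*her* is a pronoun, so Principle B applies: it must be free in its binding domain.
Binding domain of *her₇*: the embedded TP, whose subject is [Rania₂'s colleague]₃.
*Priya₁* c-commands the pronoun but from outside its binding domain, and is not c-commanded by it → coindexation permitted.
*Rania₂* and the pronoun do not c-command one another → neither Principle B nor Principle C is at stake; coindexation permitted.
*[Rania₂'s colleague]₃* c-commands the pronoun within its binding domain → coindexation would violate Principle B.
*Elena₄*: the pronoun c-commands this R-expression → coindexation would violate Principle C on *Elena₄*.
*Bianca₅*: the pronoun c-commands this R-expression → coindexation would violate Principle C on *Bianca₅*.
*Maya₆*: the pronoun c-commands this R-expression → coindexation would violate Principle C on *Maya₆*.

{1, 2}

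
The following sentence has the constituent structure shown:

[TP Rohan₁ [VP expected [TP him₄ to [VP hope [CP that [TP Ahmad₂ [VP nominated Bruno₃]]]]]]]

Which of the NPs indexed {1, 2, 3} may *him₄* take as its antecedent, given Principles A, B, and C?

none

*him* is a pronoun, so Principle B applies: it must be free in its binding domain.
Binding domain of *him₄*: the matrix TP, whose subject is Rohan₁.
*Rohan₁* c-commands the pronoun within its binding domain → coindexation would violate Principle B.
*Ahmad₂*: the pronoun c-commands this R-expression → coindexation would violate Principle C on *Ahmad₂*.
*Bruno₃*: the pronoun c-commands this R-expression → coindexation would violate Principle C on *Bruno₃*.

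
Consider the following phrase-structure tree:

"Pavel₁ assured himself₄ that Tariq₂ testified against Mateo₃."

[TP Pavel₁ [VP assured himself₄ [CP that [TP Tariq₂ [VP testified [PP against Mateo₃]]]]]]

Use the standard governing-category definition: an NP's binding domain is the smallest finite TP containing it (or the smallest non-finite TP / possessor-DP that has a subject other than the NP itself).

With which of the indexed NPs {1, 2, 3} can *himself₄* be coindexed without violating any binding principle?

*himself* is an anaphor, so Principle A applies: it must be bound in its binding domain.
Binding domain of *himself₄*: the matrix TP, whose subject is Pavel₁.
*Pavel₁* c-commands the anaphor within its binding domain → licit binder.
*Tariq₂* does not c-command the anaphor → cannot bind it.
*Mateo₃* does not c-command the anaphor → cannot bind it.

{1}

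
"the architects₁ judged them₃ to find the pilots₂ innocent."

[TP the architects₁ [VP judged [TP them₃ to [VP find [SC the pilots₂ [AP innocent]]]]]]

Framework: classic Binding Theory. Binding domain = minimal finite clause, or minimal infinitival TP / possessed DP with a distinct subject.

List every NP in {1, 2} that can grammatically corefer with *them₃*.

none

*them* is a pronoun, so Principle B applies: it must be free in its binding domain.
Binding domain of *them₃*: the matrix TP, whose subject is the architects₁.
*the architects₁* c-commands the pronoun within its binding domain → coindexation would violate Principle B.
*the pilots₂*: the pronoun c-commands this R-expression → coindexation would violate Principle C on *the pilots₂*.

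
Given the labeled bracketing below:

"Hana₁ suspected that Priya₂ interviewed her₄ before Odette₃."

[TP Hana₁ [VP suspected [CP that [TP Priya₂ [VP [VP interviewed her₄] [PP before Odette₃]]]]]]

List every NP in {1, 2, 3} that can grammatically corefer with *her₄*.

{1, 3}

*her* is a pronoun, so Principle B applies: it must be free in its binding domain.
Binding domain of *her₄*: the embedded TP, whose subject is Priya₂.
*Hana₁* c-commands the pronoun but from outside its binding domain, and is not c-commanded by it → coindexation permitted.
*Priya₂* c-commands the pronoun within its binding domain → coindexation would violate Principle B.
*Odette₃* and the pronoun do not c-command one another → neither Principle B nor Principle C is at stake; coindexation permitted.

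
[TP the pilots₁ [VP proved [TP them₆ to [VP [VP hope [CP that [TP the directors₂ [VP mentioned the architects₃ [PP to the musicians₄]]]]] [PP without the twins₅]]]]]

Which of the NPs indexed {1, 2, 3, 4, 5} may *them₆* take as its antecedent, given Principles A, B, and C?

none

*them* is a pronoun, so Principle B applies: it must be free in its binding domain.
Binding domain of *them₆*: the matrix TP, whose subject is the pilots₁.
*the pilots₁* c-commands the pronoun within its binding domain → coindexation would violate Principle B.
*the directors₂*: the pronoun c-commands this R-expression → coindexation would violate Principle C on *the directors₂*.
*the architects₃*: the pronoun c-commands this R-expression → coindexation would violate Principle C on *the architects₃*.
*the musicians₄*: the pronoun c-commands this R-expression → coindexation would violate Principle C on *the musicians₄*.
*the twins₅*: the pronoun c-commands this R-expression → coindexation would violate Principle C on *the twins₅*.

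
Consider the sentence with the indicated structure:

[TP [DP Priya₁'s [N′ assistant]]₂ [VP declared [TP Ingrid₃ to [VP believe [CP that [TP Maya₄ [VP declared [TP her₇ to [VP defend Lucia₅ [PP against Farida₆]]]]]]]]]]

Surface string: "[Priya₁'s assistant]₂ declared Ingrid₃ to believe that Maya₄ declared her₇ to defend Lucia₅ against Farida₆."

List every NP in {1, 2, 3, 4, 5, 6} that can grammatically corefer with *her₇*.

*her* is a pronoun, so Principle B applies: it must be free in its binding domain.
Binding domain of *her₇*: the embedded TP, whose subject is Maya₄.
*Priya₁* and the pronoun do not c-command one another → neither Principle B nor Principle C is at stake; coindexation permitted.
*[Priya₁'s assistant]₂* c-commands the pronoun but from outside its binding domain, and is not c-commanded by it → coindexation permitted.
*Ingrid₃* c-commands the pronoun but from outside its binding domain, and is not c-commanded by it → coindexation permitted.
*Maya₄* c-commands the pronoun within its binding domain → coindexation would violate Principle B.
*Lucia₅*: the pronoun c-commands this R-expression → coindexation would violate Principle C on *Lucia₅*.
*Farida₆*: the pronoun c-commands this R-expression → coindexation would violate Principle C on *Farida₆*.

{1, 2, 3}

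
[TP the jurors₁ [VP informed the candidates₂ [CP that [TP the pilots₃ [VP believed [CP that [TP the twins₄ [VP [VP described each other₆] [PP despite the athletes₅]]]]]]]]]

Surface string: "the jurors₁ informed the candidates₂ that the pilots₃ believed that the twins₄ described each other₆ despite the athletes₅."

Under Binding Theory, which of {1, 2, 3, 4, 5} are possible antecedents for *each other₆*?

*each other* is an anaphor, so Principle A applies: it must be bound in its binding domain.
Binding domain of *each other₆*: the embedded TP, whose subject is the twins₄.
*the jurors₁* c-commands the anaphor but is outside its binding domain → cannot satisfy Principle A.
*the candidates₂* c-commands the anaphor but is outside its binding domain → cannot satisfy Principle A.
*the pilots₃* c-commands the anaphor but is outside its binding domain → cannot satisfy Principle A.
*the twins₄* c-commands the anaphor within its binding domain → licit binder.
*the athletes₅* does not c-command the anaphor → cannot bind it.

{4}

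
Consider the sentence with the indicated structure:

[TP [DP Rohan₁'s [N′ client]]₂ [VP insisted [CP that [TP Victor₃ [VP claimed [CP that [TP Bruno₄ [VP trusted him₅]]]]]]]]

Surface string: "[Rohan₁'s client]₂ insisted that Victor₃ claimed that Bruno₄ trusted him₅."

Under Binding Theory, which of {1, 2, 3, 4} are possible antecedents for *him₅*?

*him* is a pronoun, so Principle B applies: it must be free in its binding domain.
Binding domain of *him₅*: the embedded TP, whose subject is Bruno₄.
*Rohan₁* and the pronoun do not c-command one another → neither Principle B nor Principle C is at stake; coindexation permitted.
*[Rohan₁'s client]₂* c-commands the pronoun but from outside its binding domain, and is not c-commanded by it → coindexation permitted.
*Victor₃* c-commands the pronoun but from outside its binding domain, and is not c-commanded by it → coindexation permitted.
*Bruno₄* c-commands the pronoun within its binding domain → coindexation would violate Principle B.

{1, 2, 3}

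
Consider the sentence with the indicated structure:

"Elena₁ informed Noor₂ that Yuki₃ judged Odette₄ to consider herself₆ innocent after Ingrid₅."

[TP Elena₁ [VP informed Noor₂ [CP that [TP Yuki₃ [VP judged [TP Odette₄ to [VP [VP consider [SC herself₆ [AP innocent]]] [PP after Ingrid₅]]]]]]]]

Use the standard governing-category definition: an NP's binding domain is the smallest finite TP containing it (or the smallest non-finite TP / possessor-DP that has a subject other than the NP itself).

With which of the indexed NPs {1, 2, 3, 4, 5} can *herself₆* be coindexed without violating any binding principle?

{4}

*herself* is an anaphor, so Principle A applies: it must be bound in its binding domain.
Binding domain of *herself₆*: the embedded TP, whose subject is Odette₄.
*Elena₁* c-commands the anaphor but is outside its binding domain → cannot satisfy Principle A.
*Noor₂* c-commands the anaphor but is outside its binding domain → cannot satisfy Principle A.
*Yuki₃* c-commands the anaphor but is outside its binding domain → cannot satisfy Principle A.
*Odette₄* c-commands the anaphor within its binding domain → licit binder.
*Ingrid₅* does not c-command the anaphor → cannot bind it.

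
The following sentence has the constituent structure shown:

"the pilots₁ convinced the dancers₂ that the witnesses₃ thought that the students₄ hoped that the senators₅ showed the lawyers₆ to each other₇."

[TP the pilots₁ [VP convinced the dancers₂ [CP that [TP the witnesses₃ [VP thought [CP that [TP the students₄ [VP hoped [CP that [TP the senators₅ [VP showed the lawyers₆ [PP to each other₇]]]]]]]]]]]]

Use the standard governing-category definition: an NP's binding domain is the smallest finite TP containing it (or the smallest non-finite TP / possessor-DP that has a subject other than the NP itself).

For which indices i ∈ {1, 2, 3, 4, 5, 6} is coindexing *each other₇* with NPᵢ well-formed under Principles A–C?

*each other* is an anaphor, so Principle A applies: it must be bound in its binding domain.
Binding domain of *each other₇*: the embedded TP, whose subject is the senators₅.
*the pilots₁* c-commands the anaphor but is outside its binding domain → cannot satisfy Principle A.
*the dancers₂* c-commands the anaphor but is outside its binding domain → cannot satisfy Principle A.
*the witnesses₃* c-commands the anaphor but is outside its binding domain → cannot satisfy Principle A.
*the students₄* c-commands the anaphor but is outside its binding domain → cannot satisfy Principle A.
*the senators₅* c-commands the anaphor within its binding domain → licit binder.
*the lawyers₆* c-commands the anaphor within its binding domain → licit binder.

{5, 6}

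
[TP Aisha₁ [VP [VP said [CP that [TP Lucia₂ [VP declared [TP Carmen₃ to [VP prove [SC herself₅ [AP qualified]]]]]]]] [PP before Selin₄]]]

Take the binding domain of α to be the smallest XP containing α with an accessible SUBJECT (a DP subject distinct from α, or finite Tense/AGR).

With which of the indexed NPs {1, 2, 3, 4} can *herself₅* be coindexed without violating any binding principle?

{3}

*herself* is an anaphor, so Principle A applies: it must be bound in its binding domain.
Binding domain of *herself₅*: the embedded TP, whose subject is Carmen₃.
*Aisha₁* c-commands the anaphor but is outside its binding domain → cannot satisfy Principle A.
*Lucia₂* c-commands the anaphor but is outside its binding domain → cannot satisfy Principle A.
*Carmen₃* c-commands the anaphor within its binding domain → licit binder.
*Selin₄* does not c-command the anaphor → cannot bind it.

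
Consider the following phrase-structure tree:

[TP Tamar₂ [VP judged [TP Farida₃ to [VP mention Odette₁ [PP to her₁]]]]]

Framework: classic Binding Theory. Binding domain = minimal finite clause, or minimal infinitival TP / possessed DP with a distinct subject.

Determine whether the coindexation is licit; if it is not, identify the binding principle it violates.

The two coindexed NPs are *Odette₁* and *her₁*.
*her₁* is a pronoun. Its binding domain is the embedded TP, whose subject is Farida₃.
*Odette₁* c-commands it within that domain and carries the same index.
The pronoun is locally bound → Principle B violation.

Principle B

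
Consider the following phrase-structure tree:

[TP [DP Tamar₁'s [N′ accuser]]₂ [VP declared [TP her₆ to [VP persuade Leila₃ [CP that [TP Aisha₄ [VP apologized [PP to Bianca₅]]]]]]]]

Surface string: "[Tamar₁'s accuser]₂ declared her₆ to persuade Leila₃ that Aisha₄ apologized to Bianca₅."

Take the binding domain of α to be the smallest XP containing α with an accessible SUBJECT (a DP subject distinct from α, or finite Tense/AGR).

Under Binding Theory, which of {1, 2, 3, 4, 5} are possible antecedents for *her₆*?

{1}

*her* is a pronoun, so Principle B applies: it must be free in its binding domain.
Binding domain of *her₆*: the matrix TP, whose subject is [Tamar₁'s accuser]₂.
*Tamar₁* and the pronoun do not c-command one another → neither Principle B nor Principle C is at stake; coindexation permitted.
*[Tamar₁'s accuser]₂* c-commands the pronoun within its binding domain → coindexation would violate Principle B.
*Leila₃*: the pronoun c-commands this R-expression → coindexation would violate Principle C on *Leila₃*.
*Aisha₄*: the pronoun c-commands this R-expression → coindexation would violate Principle C on *Aisha₄*.
*Bianca₅*: the pronoun c-commands this R-expression → coindexation would violate Principle C on *Bianca₅*.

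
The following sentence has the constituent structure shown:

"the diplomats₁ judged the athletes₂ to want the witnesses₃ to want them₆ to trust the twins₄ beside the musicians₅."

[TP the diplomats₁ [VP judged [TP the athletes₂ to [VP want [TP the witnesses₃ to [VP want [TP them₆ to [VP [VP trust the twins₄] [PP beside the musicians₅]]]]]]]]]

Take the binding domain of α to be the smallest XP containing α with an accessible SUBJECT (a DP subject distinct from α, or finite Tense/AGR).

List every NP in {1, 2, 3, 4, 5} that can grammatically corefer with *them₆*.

*them* is a pronoun, so Principle B applies: it must be free in its binding domain.
Binding domain of *them₆*: the embedded TP, whose subject is the witnesses₃.
*the diplomats₁* c-commands the pronoun but from outside its binding domain, and is not c-commanded by it → coindexation permitted.
*the athletes₂* c-commands the pronoun but from outside its binding domain, and is not c-commanded by it → coindexation permitted.
*the witnesses₃* c-commands the pronoun within its binding domain → coindexation would violate Principle B.
*the twins₄*: the pronoun c-commands this R-expression → coindexation would violate Principle C on *the twins₄*.
*the musicians₅*: the pronoun c-commands this R-expression → coindexation would violate Principle C on *the musicians₅*.

{1, 2}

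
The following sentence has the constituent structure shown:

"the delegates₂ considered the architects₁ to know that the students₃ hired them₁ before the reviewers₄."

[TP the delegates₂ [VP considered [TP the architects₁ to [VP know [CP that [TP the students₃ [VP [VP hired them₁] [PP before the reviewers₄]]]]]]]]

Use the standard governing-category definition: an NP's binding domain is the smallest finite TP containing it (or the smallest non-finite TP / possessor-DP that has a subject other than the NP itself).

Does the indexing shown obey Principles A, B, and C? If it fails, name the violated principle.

The two coindexed NPs are *the architects₁* and *them₁*.
*them₁* is a pronoun; its binding domain is the embedded TP, whose subject is the students₃. Within that domain it is c-commanded only by *the students₃*, which carries a different index — the pronoun is free locally, so Principle B holds.
*the architects₁* is an R-expression; *them₁* does not c-command it, and no other NP shares its index, so Principle C is satisfied.
All principles are respected.

grammatical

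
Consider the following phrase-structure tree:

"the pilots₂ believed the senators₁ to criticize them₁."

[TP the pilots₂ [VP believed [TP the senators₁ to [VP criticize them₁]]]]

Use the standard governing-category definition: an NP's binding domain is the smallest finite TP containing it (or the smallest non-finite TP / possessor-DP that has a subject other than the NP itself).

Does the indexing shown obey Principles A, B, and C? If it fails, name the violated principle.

The two coindexed NPs are *the senators₁* and *them₁*.
*them₁* is a pronoun. Its binding domain is the embedded TP, whose subject is the senators₁.
*the senators₁* c-commands it within that domain and carries the same index.
The pronoun is locally bound → Principle B violation.

Principle B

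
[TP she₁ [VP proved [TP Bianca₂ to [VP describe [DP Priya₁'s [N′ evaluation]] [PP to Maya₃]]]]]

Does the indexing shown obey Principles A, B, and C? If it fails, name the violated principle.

Principle C

The two coindexed NPs are *she₁* and *Priya₁*.
*Priya₁* is an R-expression. Principle C requires it to be free everywhere.
*she₁* c-commands it and carries the same index.
The R-expression is bound → Principle C violation.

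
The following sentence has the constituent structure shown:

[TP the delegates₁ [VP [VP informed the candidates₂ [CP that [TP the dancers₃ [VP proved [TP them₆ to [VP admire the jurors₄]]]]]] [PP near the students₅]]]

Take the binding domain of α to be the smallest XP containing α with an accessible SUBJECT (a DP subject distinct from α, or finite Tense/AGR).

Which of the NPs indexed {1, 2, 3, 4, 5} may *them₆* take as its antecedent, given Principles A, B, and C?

{1, 2, 5}

*them* is a pronoun, so Principle B applies: it must be free in its binding domain.
Binding domain of *them₆*: the embedded TP, whose subject is the dancers₃.
*the delegates₁* c-commands the pronoun but from outside its binding domain, and is not c-commanded by it → coindexation permitted.
*the candidates₂* c-commands the pronoun but from outside its binding domain, and is not c-commanded by it → coindexation permitted.
*the dancers₃* c-commands the pronoun within its binding domain → coindexation would violate Principle B.
*the jurors₄*: the pronoun c-commands this R-expression → coindexation would violate Principle C on *the jurors₄*.
*the students₅* and the pronoun do not c-command one another → neither Principle B nor Principle C is at stake; coindexation permitted.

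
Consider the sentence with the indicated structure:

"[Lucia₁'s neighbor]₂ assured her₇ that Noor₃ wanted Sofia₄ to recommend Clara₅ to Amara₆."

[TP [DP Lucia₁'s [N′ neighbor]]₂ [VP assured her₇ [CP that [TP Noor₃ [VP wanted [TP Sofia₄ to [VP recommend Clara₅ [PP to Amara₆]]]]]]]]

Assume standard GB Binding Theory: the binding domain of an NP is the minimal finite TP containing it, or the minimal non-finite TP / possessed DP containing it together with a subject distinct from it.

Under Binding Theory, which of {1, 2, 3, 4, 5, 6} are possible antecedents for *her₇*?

*her* is a pronoun, so Principle B applies: it must be free in its binding domain.
Binding domain of *her₇*: the matrix TP, whose subject is [Lucia₁'s neighbor]₂.
*Lucia₁* and the pronoun do not c-command one another → neither Principle B nor Principle C is at stake; coindexation permitted.
*[Lucia₁'s neighbor]₂* c-commands the pronoun within its binding domain → coindexation would violate Principle B.
*Noor₃*: the pronoun c-commands this R-expression → coindexation would violate Principle C on *Noor₃*.
*Sofia₄*: the pronoun c-commands this R-expression → coindexation would violate Principle C on *Sofia₄*.
*Clara₅*: the pronoun c-commands this R-expression → coindexation would violate Principle C on *Clara₅*.
*Amara₆*: the pronoun c-commands this R-expression → coindexation would violate Principle C on *Amara₆*.

{1}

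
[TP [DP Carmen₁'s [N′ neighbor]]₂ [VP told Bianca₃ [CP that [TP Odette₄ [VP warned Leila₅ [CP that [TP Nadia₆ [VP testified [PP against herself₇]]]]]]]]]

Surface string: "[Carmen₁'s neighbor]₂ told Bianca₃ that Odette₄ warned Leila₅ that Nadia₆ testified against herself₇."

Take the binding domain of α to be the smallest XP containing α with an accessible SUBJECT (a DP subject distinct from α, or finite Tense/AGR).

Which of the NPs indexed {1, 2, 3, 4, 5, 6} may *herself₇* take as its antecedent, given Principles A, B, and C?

{6}

*herself* is an anaphor, so Principle A applies: it must be bound in its binding domain.
Binding domain of *herself₇*: the embedded TP, whose subject is Nadia₆.
*Carmen₁* does not c-command the anaphor → cannot bind it.
*[Carmen₁'s neighbor]₂* c-commands the anaphor but is outside its binding domain → cannot satisfy Principle A.
*Bianca₃* c-commands the anaphor but is outside its binding domain → cannot satisfy Principle A.
*Odette₄* c-commands the anaphor but is outside its binding domain → cannot satisfy Principle A.
*Leila₅* c-commands the anaphor but is outside its binding domain → cannot satisfy Principle A.
*Nadia₆* c-commands the anaphor within its binding domain → licit binder.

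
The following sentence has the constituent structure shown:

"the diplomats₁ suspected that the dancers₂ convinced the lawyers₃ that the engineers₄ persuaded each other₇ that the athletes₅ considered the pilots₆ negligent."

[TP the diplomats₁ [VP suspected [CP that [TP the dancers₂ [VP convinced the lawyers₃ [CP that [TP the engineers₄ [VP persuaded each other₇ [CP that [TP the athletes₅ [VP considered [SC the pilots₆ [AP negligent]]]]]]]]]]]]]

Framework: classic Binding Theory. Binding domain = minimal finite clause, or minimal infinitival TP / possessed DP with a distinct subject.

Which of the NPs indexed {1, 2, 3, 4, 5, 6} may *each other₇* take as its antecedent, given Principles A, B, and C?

*each other* is an anaphor, so Principle A applies: it must be bound in its binding domain.
Binding domain of *each other₇*: the embedded TP, whose subject is the engineers₄.
*the diplomats₁* c-commands the anaphor but is outside its binding domain → cannot satisfy Principle A.
*the dancers₂* c-commands the anaphor but is outside its binding domain → cannot satisfy Principle A.
*the lawyers₃* c-commands the anaphor but is outside its binding domain → cannot satisfy Principle A.
*the engineers₄* c-commands the anaphor within its binding domain → licit binder.
*the athletes₅* does not c-command the anaphor → cannot bind it.
*the pilots₆* does not c-command the anaphor → cannot bind it.

{4}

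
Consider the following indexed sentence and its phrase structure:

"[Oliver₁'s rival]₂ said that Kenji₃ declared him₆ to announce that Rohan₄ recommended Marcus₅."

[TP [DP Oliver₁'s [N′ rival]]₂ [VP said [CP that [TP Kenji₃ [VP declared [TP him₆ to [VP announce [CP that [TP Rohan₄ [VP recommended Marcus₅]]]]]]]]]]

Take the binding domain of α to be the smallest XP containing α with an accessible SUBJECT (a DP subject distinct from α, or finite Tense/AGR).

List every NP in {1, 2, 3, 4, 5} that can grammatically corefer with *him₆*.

{1, 2}

*him* is a pronoun, so Principle B applies: it must be free in its binding domain.
Binding domain of *him₆*: the embedded TP, whose subject is Kenji₃.
*Oliver₁* and the pronoun do not c-command one another → neither Principle B nor Principle C is at stake; coindexation permitted.
*[Oliver₁'s rival]₂* c-commands the pronoun but from outside its binding domain, and is not c-commanded by it → coindexation permitted.
*Kenji₃* c-commands the pronoun within its binding domain → coindexation would violate Principle B.
*Rohan₄*: the pronoun c-commands this R-expression → coindexation would violate Principle C on *Rohan₄*.
*Marcus₅*: the pronoun c-commands this R-expression → coindexation would violate Principle C on *Marcus₅*.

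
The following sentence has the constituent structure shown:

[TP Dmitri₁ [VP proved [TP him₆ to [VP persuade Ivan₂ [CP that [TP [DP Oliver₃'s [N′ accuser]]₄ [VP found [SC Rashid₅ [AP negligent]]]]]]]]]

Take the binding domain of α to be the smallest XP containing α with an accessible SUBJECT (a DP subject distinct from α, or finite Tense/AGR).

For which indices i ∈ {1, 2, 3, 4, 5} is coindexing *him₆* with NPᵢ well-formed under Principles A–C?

*him* is a pronoun, so Principle B applies: it must be free in its binding domain.
Binding domain of *him₆*: the matrix TP, whose subject is Dmitri₁.
*Dmitri₁* c-commands the pronoun within its binding domain → coindexation would violate Principle B.
*Ivan₂*: the pronoun c-commands this R-expression → coindexation would violate Principle C on *Ivan₂*.
*Oliver₃*: the pronoun c-commands this R-expression → coindexation would violate Principle C on *Oliver₃*.
*[Oliver₃'s accuser]₄*: the pronoun c-commands this R-expression → coindexation would violate Principle C on *[Oliver₃'s accuser]₄*.
*Rashid₅*: the pronoun c-commands this R-expression → coindexation would violate Principle C on *Rashid₅*.

none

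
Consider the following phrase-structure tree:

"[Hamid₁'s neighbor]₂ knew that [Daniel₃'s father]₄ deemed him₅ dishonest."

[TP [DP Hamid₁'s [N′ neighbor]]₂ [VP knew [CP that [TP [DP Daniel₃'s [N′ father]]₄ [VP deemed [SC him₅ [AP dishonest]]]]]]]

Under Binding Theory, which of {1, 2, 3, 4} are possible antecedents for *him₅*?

*him* is a pronoun, so Principle B applies: it must be free in its binding domain.
Binding domain of *him₅*: the embedded TP, whose subject is [Daniel₃'s father]₄.
*Hamid₁* and the pronoun do not c-command one another → neither Principle B nor Principle C is at stake; coindexation permitted.
*[Hamid₁'s neighbor]₂* c-commands the pronoun but from outside its binding domain, and is not c-commanded by it → coindexation permitted.
*Daniel₃* and the pronoun do not c-command one another → neither Principle B nor Principle C is at stake; coindexation permitted.
*[Daniel₃'s father]₄* c-commands the pronoun within its binding domain → coindexation would violate Principle B.

{1, 2, 3}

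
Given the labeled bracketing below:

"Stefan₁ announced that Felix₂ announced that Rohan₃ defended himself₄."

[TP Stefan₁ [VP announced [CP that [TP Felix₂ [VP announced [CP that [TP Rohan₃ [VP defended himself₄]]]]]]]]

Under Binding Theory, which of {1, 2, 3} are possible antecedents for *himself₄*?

*himself* is an anaphor, so Principle A applies: it must be bound in its binding domain.
Binding domain of *himself₄*: the embedded TP, whose subject is Rohan₃.
*Stefan₁* c-commands the anaphor but is outside its binding domain → cannot satisfy Principle A.
*Felix₂* c-commands the anaphor but is outside its binding domain → cannot satisfy Principle A.
*Rohan₃* c-commands the anaphor within its binding domain → licit binder.

{3}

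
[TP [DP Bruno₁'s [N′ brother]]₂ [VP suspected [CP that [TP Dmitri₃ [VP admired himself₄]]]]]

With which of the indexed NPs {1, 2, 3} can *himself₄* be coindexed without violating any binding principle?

{3}

*himself* is an anaphor, so Principle A applies: it must be bound in its binding domain.
Binding domain of *himself₄*: the embedded TP, whose subject is Dmitri₃.
*Bruno₁* does not c-command the anaphor → cannot bind it.
*[Bruno₁'s brother]₂* c-commands the anaphor but is outside its binding domain → cannot satisfy Principle A.
*Dmitri₃* c-commands the anaphor within its binding domain → licit binder.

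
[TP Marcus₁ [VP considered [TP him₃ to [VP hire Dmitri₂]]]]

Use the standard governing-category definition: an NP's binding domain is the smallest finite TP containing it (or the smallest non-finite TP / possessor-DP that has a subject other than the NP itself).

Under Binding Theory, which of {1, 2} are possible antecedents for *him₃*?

none

*him* is a pronoun, so Principle B applies: it must be free in its binding domain.
Binding domain of *him₃*: the matrix TP, whose subject is Marcus₁.
*Marcus₁* c-commands the pronoun within its binding domain → coindexation would violate Principle B.
*Dmitri₂*: the pronoun c-commands this R-expression → coindexation would violate Principle C on *Dmitri₂*.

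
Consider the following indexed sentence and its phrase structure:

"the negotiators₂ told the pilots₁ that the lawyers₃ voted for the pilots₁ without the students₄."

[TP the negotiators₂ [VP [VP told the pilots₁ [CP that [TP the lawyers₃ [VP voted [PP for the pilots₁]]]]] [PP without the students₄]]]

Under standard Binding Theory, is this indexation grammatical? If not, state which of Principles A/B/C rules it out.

The two coindexed NPs are *the pilots₁* (the lower occurrence) and *the pilots₁* (the higher occurrence).
*the pilots₁* (the lower occurrence) is an R-expression. Principle C requires it to be free everywhere.
*the pilots₁* (the higher occurrence) c-commands it and carries the same index.
The R-expression is bound → Principle C violation.

Principle C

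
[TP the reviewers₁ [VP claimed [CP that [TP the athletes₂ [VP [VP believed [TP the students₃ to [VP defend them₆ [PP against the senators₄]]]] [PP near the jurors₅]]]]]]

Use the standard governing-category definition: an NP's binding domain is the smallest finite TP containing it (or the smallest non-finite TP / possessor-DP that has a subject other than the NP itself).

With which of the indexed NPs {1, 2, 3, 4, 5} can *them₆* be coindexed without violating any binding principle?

*them* is a pronoun, so Principle B applies: it must be free in its binding domain.
Binding domain of *them₆*: the embedded TP, whose subject is the students₃.
*the reviewers₁* c-commands the pronoun but from outside its binding domain, and is not c-commanded by it → coindexation permitted.
*the athletes₂* c-commands the pronoun but from outside its binding domain, and is not c-commanded by it → coindexation permitted.
*the students₃* c-commands the pronoun within its binding domain → coindexation would violate Principle B.
*the senators₄*: the pronoun c-commands this R-expression → coindexation would violate Principle C on *the senators₄*.
*the jurors₅* and the pronoun do not c-command one another → neither Principle B nor Principle C is at stake; coindexation permitted.

{1, 2, 5}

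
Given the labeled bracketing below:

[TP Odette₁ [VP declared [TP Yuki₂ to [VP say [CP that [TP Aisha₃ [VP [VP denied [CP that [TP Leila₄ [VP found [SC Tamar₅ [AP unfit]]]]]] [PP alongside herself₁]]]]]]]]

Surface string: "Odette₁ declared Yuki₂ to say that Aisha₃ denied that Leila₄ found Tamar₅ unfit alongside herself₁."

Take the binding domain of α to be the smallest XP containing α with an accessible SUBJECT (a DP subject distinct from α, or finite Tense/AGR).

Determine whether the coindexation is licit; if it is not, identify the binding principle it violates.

The two coindexed NPs are *Odette₁* and *herself₁*.
*herself₁* is an anaphor. Principle A requires it to be bound within its binding domain — the embedded TP, whose subject is Aisha₃.
Within that domain it is c-commanded by *Aisha₃*, which does not share its index.
*Odette₁* does c-command the anaphor, but from outside its binding domain.
The anaphor is unbound in its domain → Principle A violation.

Principle A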